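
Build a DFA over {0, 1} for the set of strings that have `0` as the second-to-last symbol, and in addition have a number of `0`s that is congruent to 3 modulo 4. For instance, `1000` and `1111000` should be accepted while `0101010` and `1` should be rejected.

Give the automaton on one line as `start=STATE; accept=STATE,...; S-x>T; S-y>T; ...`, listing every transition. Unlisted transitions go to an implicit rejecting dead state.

Build one automaton per condition and run them in lockstep. The first has 7 states tracking the last 2 symbols read; the second has 4 states tracking the count of `0`s modulo 4. A product state is a pair (one from each), accepting exactly when both do. After merging equivalent states the machine shrinks.
An 8-state machine:
        0   1  
>  S0   S1  S0 
   S1   S2  S1 
   S2   S3  S4 
 * S3   S0  S5 
   S4   S6  S4 
 * S5   S0  S7 
   S6   S0  S5 
   S7   S0  S7 
(> = start, * = accepting)

start=S0; accept=S3,S5; S0-0>S1; S0-1>S0; S1-0>S2; S1-1>S1; S2-0>S3; S2-1>S4; S3-0>S0; S3-1>S5; S4-0>S6; S4-1>S4; S5-0>S0; S5-1>S7; S6-0>S0; S6-1>S5; S7-0>S0; S7-1>S7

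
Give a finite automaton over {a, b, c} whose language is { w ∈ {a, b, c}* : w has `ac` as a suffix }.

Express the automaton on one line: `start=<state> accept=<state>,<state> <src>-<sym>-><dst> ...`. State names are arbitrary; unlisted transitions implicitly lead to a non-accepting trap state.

Let each state record the length of the longest suffix of the input read so far that is also a prefix of `ac`. s1 means the last symbol is `a`; s2 means the last 2 symbols are `ac`. Accept only at s2, where the string currently ends in `ac`.
With 3 states:
        a   b   c  
>  s0   s1  s0  s0 
   s1   s1  s0  s2 
 * s2   s1  s0  s0 
(> = start, * = accepting)

start=s0 accept=s2 s0-a->s1 s0-b->s0 s0-c->s0 s1-a->s1 s1-b->s0 s1-c->s2 s2-a->s1 s2-b->s0 s2-c->s0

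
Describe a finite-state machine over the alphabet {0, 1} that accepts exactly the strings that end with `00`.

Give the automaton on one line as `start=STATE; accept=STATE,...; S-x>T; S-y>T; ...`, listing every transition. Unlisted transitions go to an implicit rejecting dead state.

Let each state record the length of the longest suffix of the input read so far that is also a prefix of `00`. S1 means the last symbol is `0`; S2 means the last 2 symbols are `00`. Accept only at S2, where the string currently ends in `00`.
With 3 states:
        0   1  
>  S0   S1  S0 
   S1   S2  S0 
 * S2   S2  S0 
(> = start, * = accepting)

start=S0; accept=S2; S0-0>S1; S0-1>S0; S1-0>S2; S1-1>S0; S2-0>S2; S2-1>S0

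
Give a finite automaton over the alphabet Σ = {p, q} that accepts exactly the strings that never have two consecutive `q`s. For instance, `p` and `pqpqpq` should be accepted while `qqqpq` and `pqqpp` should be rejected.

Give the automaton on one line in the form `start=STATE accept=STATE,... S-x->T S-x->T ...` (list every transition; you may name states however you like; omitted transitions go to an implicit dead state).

This is the complement of 'contains `qq`'. Use the same substring-matching states — S0 through S2 holding how much of `qq` has just been matched — but flip the accepting set: everything except the trap S2 accepts.
With 3 states:
        p   q  
>* S0   S0  S1 
 * S1   S0  S2 
   S2   S2  S2 
(> = start, * = accepting)

start=S0 accept=S0,S1 S0-p->S0 S0-q->S1 S1-p->S0 S1-q->S2 S2-p->S2 S2-q->S2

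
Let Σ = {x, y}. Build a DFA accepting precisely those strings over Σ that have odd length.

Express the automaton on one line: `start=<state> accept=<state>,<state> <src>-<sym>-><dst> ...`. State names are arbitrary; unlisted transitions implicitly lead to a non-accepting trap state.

Only the length mod 2 matters, so use a 2-cycle: from any state, every input symbol moves to the next state, wrapping S1 back to S0. Mark S1 accepting.
A 2-state machine:
        x   y  
>  S0   S1  S1 
 * S1   S0  S0 
(> = start, * = accepting)

start=S0 accept=S1 S0-x->S1 S0-y->S1 S1-x->S0 S1-y->S0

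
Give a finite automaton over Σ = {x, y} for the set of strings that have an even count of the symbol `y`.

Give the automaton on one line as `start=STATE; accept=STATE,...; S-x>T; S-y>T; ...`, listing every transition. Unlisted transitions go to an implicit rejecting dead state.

The only thing that matters is how many `y`s have appeared, reduced mod 2. Use one state per residue: q0 for 0, …, q1 for 1. Reading `y` moves to the next residue; anything else stays put. q0 is accepting.
2 states suffice.
        x   y  
>* q0   q0  q1 
   q1   q1  q0 
(> = start, * = accepting)

start=q0; accept=q0; q0-x>q0; q0-y>q1; q1-x>q1; q1-y>q0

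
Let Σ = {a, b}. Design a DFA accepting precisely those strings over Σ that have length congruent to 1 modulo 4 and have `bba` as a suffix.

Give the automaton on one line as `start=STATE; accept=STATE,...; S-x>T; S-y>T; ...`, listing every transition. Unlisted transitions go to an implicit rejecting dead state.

start=q0; accept=q6; q0-a>q1; q0-b>q1; q1-a>q2; q1-b>q2; q2-a>q3; q2-b>q4; q3-a>q0; q3-b>q0; q4-a>q0; q4-b>q5; q5-a>q6; q5-b>q1; q6-a>q2; q6-b>q2

Handle the two conditions separately and then intersect. One (4 states) tracks the input length modulo 4; the other (4 states) tracks how much of the suffix `bba` has currently been matched. Each combined state is a pair, one component from each; accept when both components accept. After merging equivalent states the machine shrinks.
A 7-state machine:
        a   b  
>  q0   q1  q1 
   q1   q2  q2 
   q2   q3  q4 
   q3   q0  q0 
   q4   q0  q5 
   q5   q6  q1 
 * q6   q2  q2 
(> = start, * = accepting)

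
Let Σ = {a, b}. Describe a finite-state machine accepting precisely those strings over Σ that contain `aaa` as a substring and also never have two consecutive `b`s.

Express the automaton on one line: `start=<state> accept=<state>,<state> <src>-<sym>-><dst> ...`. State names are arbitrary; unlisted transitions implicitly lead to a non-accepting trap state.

start=q0 accept=q5,q6 q0-a->q1 q0-b->q2 q1-a->q3 q1-b->q2 q2-a->q1 q2-b->q4 q3-a->q5 q3-b->q2 q4-a->q4 q4-b->q4 q5-a->q5 q5-b->q6 q6-a->q5 q6-b->q4

Build one automaton per condition and run them in lockstep. One (4 states) tracks whether and how much of `aaa` has been seen; the other (3 states) tracks partial matches of the forbidden pattern `bb`. Each combined state is a pair, one component from each; accept when both components accept. After merging equivalent states the machine shrinks.
A 7-state machine:
        a   b  
>  q0   q1  q2 
   q1   q3  q2 
   q2   q1  q4 
   q3   q5  q2 
   q4   q4  q4 
 * q5   q5  q6 
 * q6   q5  q4 
(> = start, * = accepting)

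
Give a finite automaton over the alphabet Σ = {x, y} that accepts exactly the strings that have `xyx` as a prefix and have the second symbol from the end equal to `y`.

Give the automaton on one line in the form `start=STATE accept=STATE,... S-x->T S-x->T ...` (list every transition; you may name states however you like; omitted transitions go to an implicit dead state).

Build one automaton per condition and run them in lockstep. The first has 5 states tracking whether the input so far still matches the prefix `xyx`; the second has 7 states tracking the last 2 symbols read. A product state is a pair (one from each), accepting exactly when both do. Equivalent product states are then merged.
With 8 states:
        x   y  
>  q0   q1  q2 
   q1   q2  q3 
   q2   q2  q2 
   q3   q4  q2 
 * q4   q5  q6 
   q5   q5  q6 
   q6   q4  q7 
 * q7   q4  q7 
(> = start, * = accepting)

start=q0 accept=q4,q7 q0-x->q1 q0-y->q2 q1-x->q2 q1-y->q3 q2-x->q2 q2-y->q2 q3-x->q4 q3-y->q2 q4-x->q5 q4-y->q6 q5-x->q5 q5-y->q6 q6-x->q4 q6-y->q7 q7-x->q4 q7-y->q7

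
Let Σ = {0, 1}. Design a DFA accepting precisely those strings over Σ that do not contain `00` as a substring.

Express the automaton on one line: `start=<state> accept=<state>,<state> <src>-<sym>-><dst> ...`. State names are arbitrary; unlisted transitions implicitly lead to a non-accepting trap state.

This is the complement of 'contains `00`'. Use the same substring-matching states — A through C holding how much of `00` has just been matched — but flip the accepting set: everything except the trap C accepts.
A 3-state machine:
       0  1 
>* A   B  A 
 * B   C  A 
   C   C  C 
(> = start, * = accepting)

start=A accept=A,B A-0->B A-1->A B-0->C B-1->A C-0->C C-1->C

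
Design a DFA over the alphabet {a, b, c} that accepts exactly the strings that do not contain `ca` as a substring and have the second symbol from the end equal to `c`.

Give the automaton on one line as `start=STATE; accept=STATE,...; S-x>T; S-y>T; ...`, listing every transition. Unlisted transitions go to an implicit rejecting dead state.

start=s0; accept=s11,s12; s0-a>s1; s0-b>s2; s0-c>s3; s1-a>s4; s1-b>s5; s1-c>s6; s2-a>s7; s2-b>s8; s2-c>s9; s3-a>s10; s3-b>s11; s3-c>s12; s4-a>s4; s4-b>s5; s4-c>s6; s5-a>s7; s5-b>s8; s5-c>s9; s6-a>s10; s6-b>s11; s6-c>s12; s7-a>s4; s7-b>s5; s7-c>s6; s8-a>s7; s8-b>s8; s8-c>s9; s9-a>s10; s9-b>s11; s9-c>s12; s10-a>s13; s10-b>s14; s10-c>s15; s11-a>s7; s11-b>s8; s11-c>s9; s12-a>s10; s12-b>s11; s12-c>s12; s13-a>s13; s13-b>s14; s13-c>s15; s14-a>s16; s14-b>s17; s14-c>s18; s15-a>s10; s15-b>s19; s15-c>s20; s16-a>s13; s16-b>s14; s16-c>s15; s17-a>s16; s17-b>s17; s17-c>s18; s18-a>s10; s18-b>s19; s18-c>s20; s19-a>s16; s19-b>s17; s19-c>s18; s20-a>s10; s20-b>s19; s20-c>s20

Handle the two conditions separately and then intersect. The first has 3 states tracking partial matches of the forbidden pattern `ca`; the second has 13 states tracking the last 2 symbols read. A product state is a pair (one from each), accepting exactly when both do.
          a    b    c  
>  s0     s1   s2   s3 
   s1     s4   s5   s6 
   s2     s7   s8   s9 
   s3    s10  s11  s12 
   s4     s4   s5   s6 
   s5     s7   s8   s9 
   s6    s10  s11  s12 
   s7     s4   s5   s6 
   s8     s7   s8   s9 
   s9    s10  s11  s12 
   s10   s13  s14  s15 
 * s11    s7   s8   s9 
 * s12   s10  s11  s12 
   s13   s13  s14  s15 
   s14   s16  s17  s18 
   s15   s10  s19  s20 
   s16   s13  s14  s15 
   s17   s16  s17  s18 
   s18   s10  s19  s20 
   s19   s16  s17  s18 
   s20   s10  s19  s20 
(> = start, * = accepting)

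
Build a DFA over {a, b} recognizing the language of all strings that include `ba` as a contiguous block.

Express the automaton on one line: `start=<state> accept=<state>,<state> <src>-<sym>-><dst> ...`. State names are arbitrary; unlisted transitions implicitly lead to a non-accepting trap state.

start=s0 accept=s2 s0-a->s0 s0-b->s1 s1-a->s2 s1-b->s1 s2-a->s2 s2-b->s2

Track how much of `ba` has been matched so far: state s0 is no progress, s2 is the absorbing accept state reached once `ba` has occurred. Intermediate states record partial matches; on a mismatch, fall back to the longest reusable overlap.
        a   b  
>  s0   s0  s1 
   s1   s2  s1 
 * s2   s2  s2 
(> = start, * = accepting)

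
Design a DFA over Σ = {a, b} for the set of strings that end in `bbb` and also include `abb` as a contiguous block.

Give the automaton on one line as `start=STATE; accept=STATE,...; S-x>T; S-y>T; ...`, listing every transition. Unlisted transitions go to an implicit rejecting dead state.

start=q0; accept=q4; q0-a>q1; q0-b>q0; q1-a>q1; q1-b>q2; q2-a>q1; q2-b>q3; q3-a>q1; q3-b>q4; q4-a>q1; q4-b>q4

Handle the two conditions separately and then intersect. One (4 states) tracks how much of the suffix `bbb` has currently been matched; the other (4 states) tracks whether and how much of `abb` has been seen. Each combined state is a pair, one component from each; accept when both components accept. Equivalent product states are then merged.
With 5 states:
        a   b  
>  q0   q1  q0 
   q1   q1  q2 
   q2   q1  q3 
   q3   q1  q4 
 * q4   q1  q4 
(> = start, * = accepting)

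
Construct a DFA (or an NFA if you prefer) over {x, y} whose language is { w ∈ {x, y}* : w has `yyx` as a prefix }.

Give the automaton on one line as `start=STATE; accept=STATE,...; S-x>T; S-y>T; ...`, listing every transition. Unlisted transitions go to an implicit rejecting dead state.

Check the first 3 symbols one by one: A through C record how many have matched `yyx` so far; any wrong symbol goes to the dead state E. After all 3 match we enter the accepting sink D.
       x  y 
>  A   E  B 
   B   E  C 
   C   D  E 
 * D   D  D 
   E   E  E 
(> = start, * = accepting)

start=A; accept=D; A-x>E; A-y>B; B-x>E; B-y>C; C-x>D; C-y>E; D-x>D; D-y>D; E-x>E; E-y>E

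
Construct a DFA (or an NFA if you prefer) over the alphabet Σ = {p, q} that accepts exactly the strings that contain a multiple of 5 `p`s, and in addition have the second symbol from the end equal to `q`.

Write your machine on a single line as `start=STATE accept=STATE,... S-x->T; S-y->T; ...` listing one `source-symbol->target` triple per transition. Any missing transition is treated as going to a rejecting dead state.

start=s0; accept=s6,s21; s0-p->s1; s0-q->s2; s1-p->s3; s1-q->s4; s2-p->s5; s2-q->s6; s3-p->s7; s3-q->s8; s4-p->s9; s4-q->s10; s5-p->s3; s5-q->s4; s6-p->s5; s6-q->s6; s7-p->s11; s7-q->s12; s8-p->s13; s8-q->s14; s9-p->s7; s9-q->s8; s10-p->s9; s10-q->s10; s11-p->s15; s11-q->s16; s12-p->s17; s12-q->s18; s13-p->s11; s13-q->s12; s14-p->s13; s14-q->s14; s15-p->s19; s15-q->s20; s16-p->s21; s16-q->s22; s17-p->s15; s17-q->s16; s18-p->s17; s18-q->s18; s19-p->s3; s19-q->s4; s20-p->s5; s20-q->s6; s21-p->s19; s21-q->s20; s22-p->s21; s22-q->s22

Build one automaton per condition and run them in lockstep. One (5 states) tracks the count of `p`s modulo 5; the other (7 states) tracks the last 2 symbols read. Each combined state is a pair, one component from each; accept when both components accept.
With 23 states:
          p    q  
>  s0     s1   s2 
   s1     s3   s4 
   s2     s5   s6 
   s3     s7   s8 
   s4     s9  s10 
   s5     s3   s4 
 * s6     s5   s6 
   s7    s11  s12 
   s8    s13  s14 
   s9     s7   s8 
   s10    s9  s10 
   s11   s15  s16 
   s12   s17  s18 
   s13   s11  s12 
   s14   s13  s14 
   s15   s19  s20 
   s16   s21  s22 
   s17   s15  s16 
   s18   s17  s18 
   s19    s3   s4 
   s20    s5   s6 
 * s21   s19  s20 
   s22   s21  s22 
(> = start, * = accepting)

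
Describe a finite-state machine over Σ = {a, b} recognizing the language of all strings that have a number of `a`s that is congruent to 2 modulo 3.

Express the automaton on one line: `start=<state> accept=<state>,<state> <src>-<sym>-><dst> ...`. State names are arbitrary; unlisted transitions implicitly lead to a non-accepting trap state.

start=q0 accept=q2 q0-a->q1 q0-b->q0 q1-a->q2 q1-b->q1 q2-a->q0 q2-b->q2

Keep the running count of `a`s modulo 3: each `a` advances along the cycle q0 → q1 → q2 → q0 while other symbols loop. Accept at q2.
3 states suffice.
        a   b  
>  q0   q1  q0 
   q1   q2  q1 
 * q2   q0  q2 
(> = start, * = accepting)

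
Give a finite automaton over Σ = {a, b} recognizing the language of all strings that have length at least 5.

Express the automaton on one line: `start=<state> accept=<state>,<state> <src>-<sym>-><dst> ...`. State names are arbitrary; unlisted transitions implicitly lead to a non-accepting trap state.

We only need to distinguish lengths 0, 1, …, 5, and '>5'. Chain s0 → s1 → s2 → s3 → s4 → s5 → s6 on every symbol, with s6 looping. Accepting states: {s5, s6}.
A 7-state machine:
        a   b  
>  s0   s1  s1 
   s1   s2  s2 
   s2   s3  s3 
   s3   s4  s4 
   s4   s5  s5 
 * s5   s6  s6 
 * s6   s6  s6 
(> = start, * = accepting)

start=s0 accept=s5,s6 s0-a->s1 s0-b->s1 s1-a->s2 s1-b->s2 s2-a->s3 s2-b->s3 s3-a->s4 s3-b->s4 s4-a->s5 s4-b->s5 s5-a->s6 s5-b->s6 s6-a->s6 s6-b->s6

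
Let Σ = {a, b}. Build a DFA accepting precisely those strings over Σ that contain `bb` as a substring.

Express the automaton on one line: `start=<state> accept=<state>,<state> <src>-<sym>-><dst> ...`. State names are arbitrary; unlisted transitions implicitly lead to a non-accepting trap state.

Track how much of `bb` has been matched so far: state q0 is no progress, q2 is the absorbing accept state reached once `bb` has occurred. Intermediate states record partial matches; on a mismatch, fall back to the longest reusable overlap.
With 3 states:
        a   b  
>  q0   q0  q1 
   q1   q0  q2 
 * q2   q2  q2 
(> = start, * = accepting)

start=q0 accept=q2 q0-a->q0 q0-b->q1 q1-a->q0 q1-b->q2 q2-a->q2 q2-b->q2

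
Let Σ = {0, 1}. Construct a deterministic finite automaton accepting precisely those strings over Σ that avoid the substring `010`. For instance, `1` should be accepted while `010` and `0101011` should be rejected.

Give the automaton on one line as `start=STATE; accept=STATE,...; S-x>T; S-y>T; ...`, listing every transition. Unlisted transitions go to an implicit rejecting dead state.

start=A; accept=A,B,C; A-0>B; A-1>A; B-0>B; B-1>C; C-0>D; C-1>A; D-0>D; D-1>D

Track partial matches of the forbidden pattern `010`. State D is a dead state reached once `010` has occurred; every other state accepts. A means no part of `010` is currently matched.
With 4 states:
       0  1 
>* A   B  A 
 * B   B  C 
 * C   D  A 
   D   D  D 
(> = start, * = accepting)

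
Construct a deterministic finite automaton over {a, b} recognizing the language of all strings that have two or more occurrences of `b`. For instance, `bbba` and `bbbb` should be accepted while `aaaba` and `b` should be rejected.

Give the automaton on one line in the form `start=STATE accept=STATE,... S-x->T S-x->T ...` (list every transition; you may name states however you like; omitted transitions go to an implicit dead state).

start=q0 accept=q2,q3 q0-a->q0 q0-b->q1 q1-a->q1 q1-b->q2 q2-a->q2 q2-b->q3 q3-a->q3 q3-b->q3

Count `b`s, saturating at 3: states q0 through q2 mean 0 through 2 `b`s seen; q3 means more than 2. Each `b` increments (capped at q3); other symbols loop. Accept from {q2, q3}.
        a   b  
>  q0   q0  q1 
   q1   q1  q2 
 * q2   q2  q3 
 * q3   q3  q3 
(> = start, * = accepting)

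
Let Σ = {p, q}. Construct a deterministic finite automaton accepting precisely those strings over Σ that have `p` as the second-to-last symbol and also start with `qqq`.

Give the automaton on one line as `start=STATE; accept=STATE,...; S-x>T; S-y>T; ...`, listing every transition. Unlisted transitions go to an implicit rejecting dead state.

start=S0; accept=S6,S7; S0-p>S1; S0-q>S2; S1-p>S1; S1-q>S1; S2-p>S1; S2-q>S3; S3-p>S1; S3-q>S4; S4-p>S5; S4-q>S4; S5-p>S6; S5-q>S7; S6-p>S6; S6-q>S7; S7-p>S5; S7-q>S4

Handle the two conditions separately and then intersect. The first has 7 states tracking the last 2 symbols read; the second has 5 states tracking whether the input so far still matches the prefix `qqq`. A product state is a pair (one from each), accepting exactly when both do. Minimizing collapses redundant product states.
An 8-state machine:
        p   q  
>  S0   S1  S2 
   S1   S1  S1 
   S2   S1  S3 
   S3   S1  S4 
   S4   S5  S4 
   S5   S6  S7 
 * S6   S6  S7 
 * S7   S5  S4 
(> = start, * = accepting)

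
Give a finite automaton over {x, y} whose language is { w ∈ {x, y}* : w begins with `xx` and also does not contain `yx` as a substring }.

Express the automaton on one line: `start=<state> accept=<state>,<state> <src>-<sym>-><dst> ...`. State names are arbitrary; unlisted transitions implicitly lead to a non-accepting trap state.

Build one automaton per condition and run them in lockstep. The first has 4 states tracking whether the input so far still matches the prefix `xx`; the second has 3 states tracking partial matches of the forbidden pattern `yx`. A product state is a pair (one from each), accepting exactly when both do.
7 states suffice.
        x   y  
>  q0   q1  q2 
   q1   q3  q2 
   q2   q4  q2 
 * q3   q3  q5 
   q4   q4  q4 
 * q5   q6  q5 
   q6   q6  q6 
(> = start, * = accepting)

start=q0 accept=q3,q5 q0-x->q1 q0-y->q2 q1-x->q3 q1-y->q2 q2-x->q4 q2-y->q2 q3-x->q3 q3-y->q5 q4-x->q4 q4-y->q4 q5-x->q6 q5-y->q5 q6-x->q6 q6-y->q6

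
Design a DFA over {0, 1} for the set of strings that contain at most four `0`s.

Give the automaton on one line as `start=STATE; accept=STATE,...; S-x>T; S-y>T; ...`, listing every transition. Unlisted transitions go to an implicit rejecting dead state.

start=s0; accept=s0,s1,s2,s3,s4; s0-0>s1; s0-1>s0; s1-0>s2; s1-1>s1; s2-0>s3; s2-1>s2; s3-0>s4; s3-1>s3; s4-0>s5; s4-1>s4; s5-0>s5; s5-1>s5

Count `0`s, saturating at 5: states s0 through s4 mean 0 through 4 `0`s seen; s5 means more than 4. Each `0` increments (capped at s5); other symbols loop. Accept from {s0, s1, s2, s3, s4}.
        0   1  
>* s0   s1  s0 
 * s1   s2  s1 
 * s2   s3  s2 
 * s3   s4  s3 
 * s4   s5  s4 
   s5   s5  s5 
(> = start, * = accepting)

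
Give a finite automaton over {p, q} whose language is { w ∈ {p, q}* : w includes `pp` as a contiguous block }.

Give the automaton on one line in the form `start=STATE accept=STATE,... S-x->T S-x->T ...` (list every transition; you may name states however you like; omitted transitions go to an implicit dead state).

States A..B record the length of the longest prefix of `pp` that matches the current input suffix. Reaching C means `pp` has been seen, and we stay there forever. Accept from C.
3 states suffice.
       p  q 
>  A   B  A 
   B   C  A 
 * C   C  C 
(> = start, * = accepting)

start=A accept=C A-p->B A-q->A B-p->C B-q->A C-p->C C-q->C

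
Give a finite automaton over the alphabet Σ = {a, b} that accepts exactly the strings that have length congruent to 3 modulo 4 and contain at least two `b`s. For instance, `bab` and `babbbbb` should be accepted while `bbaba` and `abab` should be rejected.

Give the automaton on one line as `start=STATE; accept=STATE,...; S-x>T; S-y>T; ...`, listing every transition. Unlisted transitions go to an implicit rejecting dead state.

Handle the two conditions separately and then intersect. The first has 4 states tracking the input length modulo 4; the second has 4 states tracking the count of `b`s, saturating at 3. A product state is a pair (one from each), accepting exactly when both do.
A 16-state machine:
          a    b  
>  q0     q1   q2 
   q1     q3   q4 
   q2     q4   q5 
   q3     q6   q7 
   q4     q7   q8 
   q5     q8   q9 
   q6     q0  q10 
   q7    q10  q11 
 * q8    q11  q12 
 * q9    q12  q12 
   q10    q2  q13 
   q11   q13  q14 
   q12   q14  q14 
   q13    q5  q15 
   q14   q15  q15 
   q15    q9   q9 
(> = start, * = accepting)

start=q0; accept=q8,q9; q0-a>q1; q0-b>q2; q1-a>q3; q1-b>q4; q2-a>q4; q2-b>q5; q3-a>q6; q3-b>q7; q4-a>q7; q4-b>q8; q5-a>q8; q5-b>q9; q6-a>q0; q6-b>q10; q7-a>q10; q7-b>q11; q8-a>q11; q8-b>q12; q9-a>q12; q9-b>q12; q10-a>q2; q10-b>q13; q11-a>q13; q11-b>q14; q12-a>q14; q12-b>q14; q13-a>q5; q13-b>q15; q14-a>q15; q14-b>q15; q15-a>q9; q15-b>q9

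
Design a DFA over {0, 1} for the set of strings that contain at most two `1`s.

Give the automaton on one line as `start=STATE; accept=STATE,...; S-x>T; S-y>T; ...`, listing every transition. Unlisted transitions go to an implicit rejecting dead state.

start=q0; accept=q0,q1,q2; q0-0>q0; q0-1>q1; q1-0>q1; q1-1>q2; q2-0>q2; q2-1>q3; q3-0>q3; q3-1>q3

Count `1`s, saturating at 3: states q0 through q2 mean 0 through 2 `1`s seen; q3 means more than 2. Each `1` increments (capped at q3); other symbols loop. Accept from {q0, q1, q2}.
        0   1  
>* q0   q0  q1 
 * q1   q1  q2 
 * q2   q2  q3 
   q3   q3  q3 
(> = start, * = accepting)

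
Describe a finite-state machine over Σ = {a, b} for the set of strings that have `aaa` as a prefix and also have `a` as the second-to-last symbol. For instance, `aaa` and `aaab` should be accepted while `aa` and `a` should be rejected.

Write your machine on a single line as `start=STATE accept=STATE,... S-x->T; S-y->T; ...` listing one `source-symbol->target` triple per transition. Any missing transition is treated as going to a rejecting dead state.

start=s0; accept=s4,s5; s0-a->s1; s0-b->s2; s1-a->s3; s1-b->s2; s2-a->s2; s2-b->s2; s3-a->s4; s3-b->s2; s4-a->s4; s4-b->s5; s5-a->s6; s5-b->s7; s6-a->s4; s6-b->s5; s7-a->s6; s7-b->s7

Build one automaton per condition and run them in lockstep. The first has 5 states tracking whether the input so far still matches the prefix `aaa`; the second has 7 states tracking the last 2 symbols read. A product state is a pair (one from each), accepting exactly when both do. Minimizing collapses redundant product states.
8 states suffice.
        a   b  
>  s0   s1  s2 
   s1   s3  s2 
   s2   s2  s2 
   s3   s4  s2 
 * s4   s4  s5 
 * s5   s6  s7 
   s6   s4  s5 
   s7   s6  s7 
(> = start, * = accepting)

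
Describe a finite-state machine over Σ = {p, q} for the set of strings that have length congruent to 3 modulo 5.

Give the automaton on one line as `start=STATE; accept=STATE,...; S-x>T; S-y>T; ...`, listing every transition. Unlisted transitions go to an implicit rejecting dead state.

Only the length mod 5 matters, so use a 5-cycle: from any state, every input symbol moves to the next state, wrapping s4 back to s0. Mark s3 accepting.
5 states suffice.
        p   q  
>  s0   s1  s1 
   s1   s2  s2 
   s2   s3  s3 
 * s3   s4  s4 
   s4   s0  s0 
(> = start, * = accepting)

start=s0; accept=s3; s0-p>s1; s0-q>s1; s1-p>s2; s1-q>s2; s2-p>s3; s2-q>s3; s3-p>s4; s3-q>s4; s4-p>s0; s4-q>s0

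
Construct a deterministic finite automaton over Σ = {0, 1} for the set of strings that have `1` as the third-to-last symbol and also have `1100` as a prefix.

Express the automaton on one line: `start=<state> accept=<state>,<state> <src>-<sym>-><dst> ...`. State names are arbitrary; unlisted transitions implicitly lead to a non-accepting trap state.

Run two small machines in parallel and take their product. The first has 15 states tracking the last 3 symbols read; the second has 6 states tracking whether the input so far still matches the prefix `1100`. A product state is a pair (one from each), accepting exactly when both do. Equivalent product states are then merged.
With 13 states:
          0    1  
>  s0     s1   s2 
   s1     s1   s1 
   s2     s1   s3 
   s3     s4   s1 
   s4     s5   s1 
 * s5     s6   s7 
   s6     s6   s7 
   s7     s8   s9 
   s8     s5  s10 
   s9    s11  s12 
 * s10    s8   s9 
 * s11    s5  s10 
 * s12   s11  s12 
(> = start, * = accepting)

start=s0 accept=s5,s10,s11,s12 s0-0->s1 s0-1->s2 s1-0->s1 s1-1->s1 s2-0->s1 s2-1->s3 s3-0->s4 s3-1->s1 s4-0->s5 s4-1->s1 s5-0->s6 s5-1->s7 s6-0->s6 s6-1->s7 s7-0->s8 s7-1->s9 s8-0->s5 s8-1->s10 s9-0->s11 s9-1->s12 s10-0->s8 s10-1->s9 s11-0->s5 s11-1->s10 s12-0->s11 s12-1->s12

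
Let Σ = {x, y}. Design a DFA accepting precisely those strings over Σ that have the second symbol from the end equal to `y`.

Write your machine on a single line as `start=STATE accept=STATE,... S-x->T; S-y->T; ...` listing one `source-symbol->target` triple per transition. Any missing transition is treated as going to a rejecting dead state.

start=q0; accept=q5,q6; q0-x->q1; q0-y->q2; q1-x->q3; q1-y->q4; q2-x->q5; q2-y->q6; q3-x->q3; q3-y->q4; q4-x->q5; q4-y->q6; q5-x->q3; q5-y->q4; q6-x->q5; q6-y->q6

Because acceptance depends on a position counted from the end, the machine has to buffer the most recent 2 symbols. Make each state the string of the last up-to-2 symbols read; on input `x` shift the window left and append `x`. Accept when the buffered window has length 2 and begins with `y`.
With 7 states:
        x   y  
>  q0   q1  q2 
   q1   q3  q4 
   q2   q5  q6 
   q3   q3  q4 
   q4   q5  q6 
 * q5   q3  q4 
 * q6   q5  q6 
(> = start, * = accepting)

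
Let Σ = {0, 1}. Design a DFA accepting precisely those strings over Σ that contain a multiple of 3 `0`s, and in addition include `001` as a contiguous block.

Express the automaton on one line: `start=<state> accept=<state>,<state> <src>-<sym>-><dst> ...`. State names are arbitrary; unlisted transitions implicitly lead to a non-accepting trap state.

start=S0 accept=S8 S0-0->S1 S0-1->S0 S1-0->S2 S1-1->S3 S2-0->S4 S2-1->S5 S3-0->S6 S3-1->S3 S4-0->S7 S4-1->S8 S5-0->S8 S5-1->S5 S6-0->S4 S6-1->S9 S7-0->S2 S7-1->S10 S8-0->S10 S8-1->S8 S9-0->S11 S9-1->S9 S10-0->S5 S10-1->S10 S11-0->S7 S11-1->S0

Build one automaton per condition and run them in lockstep. The first has 3 states tracking the count of `0`s modulo 3; the second has 4 states tracking whether and how much of `001` has been seen. A product state is a pair (one from each), accepting exactly when both do.
A 12-state machine:
          0    1  
>  S0     S1   S0 
   S1     S2   S3 
   S2     S4   S5 
   S3     S6   S3 
   S4     S7   S8 
   S5     S8   S5 
   S6     S4   S9 
   S7     S2  S10 
 * S8    S10   S8 
   S9    S11   S9 
   S10    S5  S10 
   S11    S7   S0 
(> = start, * = accepting)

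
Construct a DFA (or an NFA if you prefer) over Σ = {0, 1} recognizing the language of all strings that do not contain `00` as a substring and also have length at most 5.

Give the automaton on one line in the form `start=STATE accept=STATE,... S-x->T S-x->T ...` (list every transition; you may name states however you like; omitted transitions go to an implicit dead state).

Build one automaton per condition and run them in lockstep. The first has 3 states tracking partial matches of the forbidden pattern `00`; the second has 7 states tracking the input length, saturating at 6. A product state is a pair (one from each), accepting exactly when both do. After merging equivalent states the machine shrinks.
          0    1  
>* s0     s1   s2 
 * s1     s3   s4 
 * s2     s5   s4 
   s3     s3   s3 
 * s4     s6   s7 
 * s5     s3   s7 
 * s6     s3   s8 
 * s7     s9   s8 
 * s8    s10  s10 
 * s9     s3  s10 
 * s10    s3   s3 
(> = start, * = accepting)

start=s0 accept=s0,s1,s2,s4,s5,s6,s7,s8,s9,s10 s0-0->s1 s0-1->s2 s1-0->s3 s1-1->s4 s2-0->s5 s2-1->s4 s3-0->s3 s3-1->s3 s4-0->s6 s4-1->s7 s5-0->s3 s5-1->s7 s6-0->s3 s6-1->s8 s7-0->s9 s7-1->s8 s8-0->s10 s8-1->s10 s9-0->s3 s9-1->s10 s10-0->s3 s10-1->s3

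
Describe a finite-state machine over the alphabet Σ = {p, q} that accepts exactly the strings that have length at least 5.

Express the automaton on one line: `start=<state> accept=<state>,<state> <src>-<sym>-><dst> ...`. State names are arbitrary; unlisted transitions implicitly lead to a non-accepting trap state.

Count input length up to 6: every symbol moves from s0 toward s6, which means 'more than 5' and absorbs. Accept from {s5, s6}.
        p   q  
>  s0   s1  s1 
   s1   s2  s2 
   s2   s3  s3 
   s3   s4  s4 
   s4   s5  s5 
 * s5   s6  s6 
 * s6   s6  s6 
(> = start, * = accepting)

start=s0 accept=s5,s6 s0-p->s1 s0-q->s1 s1-p->s2 s1-q->s2 s2-p->s3 s2-q->s3 s3-p->s4 s3-q->s4 s4-p->s5 s4-q->s5 s5-p->s6 s5-q->s6 s6-p->s6 s6-q->s6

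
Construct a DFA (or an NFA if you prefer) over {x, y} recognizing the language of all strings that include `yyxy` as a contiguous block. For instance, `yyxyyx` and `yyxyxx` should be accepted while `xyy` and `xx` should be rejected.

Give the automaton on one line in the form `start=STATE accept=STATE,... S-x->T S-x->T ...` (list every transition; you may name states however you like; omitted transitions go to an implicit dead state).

start=A accept=E A-x->A A-y->B B-x->A B-y->C C-x->D C-y->C D-x->A D-y->E E-x->E E-y->E

Track how much of `yyxy` has been matched so far: state A is no progress, E is the absorbing accept state reached once `yyxy` has occurred. Intermediate states record partial matches; on a mismatch, fall back to the longest reusable overlap.
With 5 states:
       x  y 
>  A   A  B 
   B   A  C 
   C   D  C 
   D   A  E 
 * E   E  E 
(> = start, * = accepting)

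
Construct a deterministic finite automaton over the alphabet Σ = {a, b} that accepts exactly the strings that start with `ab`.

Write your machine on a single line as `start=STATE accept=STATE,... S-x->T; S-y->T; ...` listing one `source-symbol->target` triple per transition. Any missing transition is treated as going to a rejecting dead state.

start=q0; accept=q2; q0-a->q1; q0-b->q3; q1-a->q3; q1-b->q2; q2-a->q2; q2-b->q2; q3-a->q3; q3-b->q3

Walk along `ab` while the input agrees: from q0 take `a` to q1, and so on. Any deviation drops to the rejecting sink q3. Once q2 is reached the prefix is confirmed and every continuation is accepted.
        a   b  
>  q0   q1  q3 
   q1   q3  q2 
 * q2   q2  q2 
   q3   q3  q3 
(> = start, * = accepting)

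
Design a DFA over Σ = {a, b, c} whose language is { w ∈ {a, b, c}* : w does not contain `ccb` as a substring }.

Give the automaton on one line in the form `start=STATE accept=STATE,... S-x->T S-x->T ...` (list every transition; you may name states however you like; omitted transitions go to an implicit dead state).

start=q0 accept=q0,q1,q2 q0-a->q0 q0-b->q0 q0-c->q1 q1-a->q0 q1-b->q0 q1-c->q2 q2-a->q0 q2-b->q3 q2-c->q2 q3-a->q3 q3-b->q3 q3-c->q3

This is the complement of 'contains `ccb`'. Use the same substring-matching states — q0 through q3 holding how much of `ccb` has just been matched — but flip the accepting set: everything except the trap q3 accepts.
4 states suffice.
        a   b   c  
>* q0   q0  q0  q1 
 * q1   q0  q0  q2 
 * q2   q0  q3  q2 
   q3   q3  q3  q3 
(> = start, * = accepting)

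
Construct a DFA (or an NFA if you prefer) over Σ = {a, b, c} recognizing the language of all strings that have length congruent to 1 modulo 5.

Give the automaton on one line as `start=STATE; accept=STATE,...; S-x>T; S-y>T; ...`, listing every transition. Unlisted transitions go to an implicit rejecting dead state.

Only the length mod 5 matters, so use a 5-cycle: from any state, every input symbol moves to the next state, wrapping q4 back to q0. Mark q1 accepting.
5 states suffice.
        a   b   c  
>  q0   q1  q1  q1 
 * q1   q2  q2  q2 
   q2   q3  q3  q3 
   q3   q4  q4  q4 
   q4   q0  q0  q0 
(> = start, * = accepting)

start=q0; accept=q1; q0-a>q1; q0-b>q1; q0-c>q1; q1-a>q2; q1-b>q2; q1-c>q2; q2-a>q3; q2-b>q3; q2-c>q3; q3-a>q4; q3-b>q4; q3-c>q4; q4-a>q0; q4-b>q0; q4-c>q0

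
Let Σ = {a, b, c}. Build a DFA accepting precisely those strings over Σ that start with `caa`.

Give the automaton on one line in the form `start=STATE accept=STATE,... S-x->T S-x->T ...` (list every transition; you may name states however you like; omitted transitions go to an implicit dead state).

start=q0 accept=q3 q0-a->q4 q0-b->q4 q0-c->q1 q1-a->q2 q1-b->q4 q1-c->q4 q2-a->q3 q2-b->q4 q2-c->q4 q3-a->q3 q3-b->q3 q3-c->q3 q4-a->q4 q4-b->q4 q4-c->q4

Walk along `caa` while the input agrees: from q0 take `c` to q1, and so on. Any deviation drops to the rejecting sink q4. Once q3 is reached the prefix is confirmed and every continuation is accepted.
5 states suffice.
        a   b   c  
>  q0   q4  q4  q1 
   q1   q2  q4  q4 
   q2   q3  q4  q4 
 * q3   q3  q3  q3 
   q4   q4  q4  q4 
(> = start, * = accepting)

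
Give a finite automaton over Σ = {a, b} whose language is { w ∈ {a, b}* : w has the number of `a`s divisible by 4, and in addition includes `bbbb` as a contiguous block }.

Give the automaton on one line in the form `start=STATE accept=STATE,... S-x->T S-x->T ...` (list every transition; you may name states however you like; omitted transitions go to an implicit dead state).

start=q0 accept=q13 q0-a->q1 q0-b->q2 q1-a->q3 q1-b->q4 q2-a->q1 q2-b->q5 q3-a->q6 q3-b->q7 q4-a->q3 q4-b->q8 q5-a->q1 q5-b->q9 q6-a->q0 q6-b->q10 q7-a->q6 q7-b->q11 q8-a->q3 q8-b->q12 q9-a->q1 q9-b->q13 q10-a->q0 q10-b->q14 q11-a->q6 q11-b->q15 q12-a->q3 q12-b->q16 q13-a->q16 q13-b->q13 q14-a->q0 q14-b->q17 q15-a->q6 q15-b->q18 q16-a->q18 q16-b->q16 q17-a->q0 q17-b->q19 q18-a->q19 q18-b->q18 q19-a->q13 q19-b->q19

Build one automaton per condition and run them in lockstep. The first has 4 states tracking the count of `a`s modulo 4; the second has 5 states tracking whether and how much of `bbbb` has been seen. A product state is a pair (one from each), accepting exactly when both do.
          a    b  
>  q0     q1   q2 
   q1     q3   q4 
   q2     q1   q5 
   q3     q6   q7 
   q4     q3   q8 
   q5     q1   q9 
   q6     q0  q10 
   q7     q6  q11 
   q8     q3  q12 
   q9     q1  q13 
   q10    q0  q14 
   q11    q6  q15 
   q12    q3  q16 
 * q13   q16  q13 
   q14    q0  q17 
   q15    q6  q18 
   q16   q18  q16 
   q17    q0  q19 
   q18   q19  q18 
   q19   q13  q19 
(> = start, * = accepting)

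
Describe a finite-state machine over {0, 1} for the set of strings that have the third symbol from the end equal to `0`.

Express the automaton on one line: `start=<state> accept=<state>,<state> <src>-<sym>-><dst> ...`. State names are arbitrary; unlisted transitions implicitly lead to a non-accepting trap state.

A DFA must remember the last 3 symbols (since which symbol is third-to-last isn't known until the input ends). Use one state per possible window of the last ≤3 symbols; accept from those whose window starts with `0`.
With 15 states:
          0    1  
>  s0     s1   s2 
   s1     s3   s4 
   s2     s5   s6 
   s3     s7   s8 
   s4     s9  s10 
   s5    s11  s12 
   s6    s13  s14 
 * s7     s7   s8 
 * s8     s9  s10 
 * s9    s11  s12 
 * s10   s13  s14 
   s11    s7   s8 
   s12    s9  s10 
   s13   s11  s12 
   s14   s13  s14 
(> = start, * = accepting)

start=s0 accept=s7,s8,s9,s10 s0-0->s1 s0-1->s2 s1-0->s3 s1-1->s4 s2-0->s5 s2-1->s6 s3-0->s7 s3-1->s8 s4-0->s9 s4-1->s10 s5-0->s11 s5-1->s12 s6-0->s13 s6-1->s14 s7-0->s7 s7-1->s8 s8-0->s9 s8-1->s10 s9-0->s11 s9-1->s12 s10-0->s13 s10-1->s14 s11-0->s7 s11-1->s8 s12-0->s9 s12-1->s10 s13-0->s11 s13-1->s12 s14-0->s13 s14-1->s14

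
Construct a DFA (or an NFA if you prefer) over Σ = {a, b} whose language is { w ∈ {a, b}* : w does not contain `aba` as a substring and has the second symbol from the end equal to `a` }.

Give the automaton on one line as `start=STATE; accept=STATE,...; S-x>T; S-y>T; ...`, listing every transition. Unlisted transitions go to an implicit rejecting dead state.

Build one automaton per condition and run them in lockstep. One (4 states) tracks partial matches of the forbidden pattern `aba`; the other (7 states) tracks the last 2 symbols read. Each combined state is a pair, one component from each; accept when both components accept. Equivalent product states are then merged.
With 5 states:
        a   b  
>  S0   S1  S0 
   S1   S2  S3 
 * S2   S2  S3 
 * S3   S4  S0 
   S4   S4  S4 
(> = start, * = accepting)

start=S0; accept=S2,S3; S0-a>S1; S0-b>S0; S1-a>S2; S1-b>S3; S2-a>S2; S2-b>S3; S3-a>S4; S3-b>S0; S4-a>S4; S4-b>S4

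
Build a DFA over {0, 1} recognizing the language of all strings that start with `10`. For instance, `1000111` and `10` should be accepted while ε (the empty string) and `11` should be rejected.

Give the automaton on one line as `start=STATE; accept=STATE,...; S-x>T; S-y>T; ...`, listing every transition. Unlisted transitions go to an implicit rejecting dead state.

Check the first 2 symbols one by one: S0 through S1 record how many have matched `10` so far; any wrong symbol goes to the dead state S3. After all 2 match we enter the accepting sink S2.
        0   1  
>  S0   S3  S1 
   S1   S2  S3 
 * S2   S2  S2 
   S3   S3  S3 
(> = start, * = accepting)

start=S0; accept=S2; S0-0>S3; S0-1>S1; S1-0>S2; S1-1>S3; S2-0>S2; S2-1>S2; S3-0>S3; S3-1>S3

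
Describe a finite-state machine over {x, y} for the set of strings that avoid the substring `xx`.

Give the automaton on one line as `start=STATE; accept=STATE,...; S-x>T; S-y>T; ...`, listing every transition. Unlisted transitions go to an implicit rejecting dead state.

start=q0; accept=q0,q1; q0-x>q1; q0-y>q0; q1-x>q2; q1-y>q0; q2-x>q2; q2-y>q2

This is the complement of 'contains `xx`'. Use the same substring-matching states — q0 through q2 holding how much of `xx` has just been matched — but flip the accepting set: everything except the trap q2 accepts.
        x   y  
>* q0   q1  q0 
 * q1   q2  q0 
   q2   q2  q2 
(> = start, * = accepting)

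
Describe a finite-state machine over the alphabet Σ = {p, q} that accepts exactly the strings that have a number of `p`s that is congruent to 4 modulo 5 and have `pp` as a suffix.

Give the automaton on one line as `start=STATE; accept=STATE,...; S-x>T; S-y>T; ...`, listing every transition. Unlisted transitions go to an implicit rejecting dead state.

Build one automaton per condition and run them in lockstep. One (5 states) tracks the count of `p`s modulo 5; the other (3 states) tracks how much of the suffix `pp` has currently been matched. Each combined state is a pair, one component from each; accept when both components accept.
15 states suffice.
       p  q 
>  A   B  A 
   B   C  D 
   C   E  F 
   D   G  D 
   E   H  I 
   F   J  F 
   G   E  F 
 * H   K  L 
   I   M  I 
   J   H  I 
   K   N  A 
   L   O  L 
   M   K  L 
   N   C  D 
   O   N  A 
(> = start, * = accepting)

start=A; accept=H; A-p>B; A-q>A; B-p>C; B-q>D; C-p>E; C-q>F; D-p>G; D-q>D; E-p>H; E-q>I; F-p>J; F-q>F; G-p>E; G-q>F; H-p>K; H-q>L; I-p>M; I-q>I; J-p>H; J-q>I; K-p>N; K-q>A; L-p>O; L-q>L; M-p>K; M-q>L; N-p>C; N-q>D; O-p>N; O-q>A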